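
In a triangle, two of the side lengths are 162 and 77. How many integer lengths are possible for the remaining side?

The triangle inequality gives |162 − 77| < c < 162 + 77, i.e. 85 < c < 239.
So c can be any integer from 86 to 238: 153 values.

153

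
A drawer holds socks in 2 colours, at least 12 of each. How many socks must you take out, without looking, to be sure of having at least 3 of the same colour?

5

You could draw 2 of every colour without reaching 3 of any — 4 in all.
One more forces 3 of some colour, so 4 + 1 = 5.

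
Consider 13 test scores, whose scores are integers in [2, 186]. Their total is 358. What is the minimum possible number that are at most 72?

Each value above 72 is at least 73, contributing at least 73 − 2 = 71 above the floor 2.
The sum exceeds the floor total 26 by 332, so at most ⌊332/71⌋ = 4 exceed 72, and at least 9 are ≤ 72.
Exactly 9 works: 9 values at 2 and 4 at 73 total 310; raise one of the low values by 48 (still ≤ 72) to hit 358.

9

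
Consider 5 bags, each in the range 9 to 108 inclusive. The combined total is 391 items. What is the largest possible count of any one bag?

Maximizing one value means minimizing the remaining 4.
The other 4 contribute at least 4 × 9 = 36, leaving at most 391 − 36 = 355.
But each bag is capped at 108, so the maximum is 108.
Achievable: one at 108 and the other 4 totalling 283, which fits since 4 × 9 ≤ 283 ≤ 4 × 108.

108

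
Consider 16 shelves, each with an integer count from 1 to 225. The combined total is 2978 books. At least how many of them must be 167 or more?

Each value short of 167 is at most 166, costing at least 225 − 166 = 59 against the maximum total of 3600.
We can afford to lose at most 3600 − 2978 = 622, so at most ⌊622/59⌋ = 10 fall short, and at least 6 are ≥ 167.
Exactly 6 works: 6 values at 225 and 10 at 166 total 3010; lower one of the high values by 32 (still ≥ 167) to hit 2978.

6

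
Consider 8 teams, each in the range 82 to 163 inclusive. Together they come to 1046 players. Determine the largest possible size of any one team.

To make one team as large as possible, make the other 7 as small as possible.
The other 7 contribute at least 7 × 82 = 574, leaving at most 1046 − 574 = 472.
But each team is capped at 163, so the maximum is 163.
Achievable: one at 163 and the other 7 totalling 883, which fits since 7 × 82 ≤ 883 ≤ 7 × 163.

163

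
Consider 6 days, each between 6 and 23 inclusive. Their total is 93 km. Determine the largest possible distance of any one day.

23

To make one day as large as possible, make the other 5 as small as possible.
The other 5 contribute at least 5 × 6 = 30, leaving at most 93 − 30 = 63.
But each day is capped at 23, so the maximum is 23.
Achievable: one at 23 and the other 5 totalling 70, which fits since 5 × 6 ≤ 70 ≤ 5 × 23.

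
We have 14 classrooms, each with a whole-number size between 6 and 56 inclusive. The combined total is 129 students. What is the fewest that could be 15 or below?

10

Each value above 15 is at least 16, contributing at least 16 − 6 = 10 above the floor 6.
The sum exceeds the floor total 84 by 45, so at most ⌊45/10⌋ = 4 exceed 15, and at least 10 are ≤ 15.
Exactly 10 works: 10 values at 6 and 4 at 16 total 124; raise one of the low values by 5 (still ≤ 15) to hit 129.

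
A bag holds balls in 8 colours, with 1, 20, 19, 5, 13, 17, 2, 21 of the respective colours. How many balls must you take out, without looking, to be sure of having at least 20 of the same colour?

In the worst case you take as many as possible of each colour without reaching 20: 1 + 19 + 19 + 5 + 13 + 17 + 2 + 19 = 95.
The next one must give 20 of some colour, so 95 + 1 = 96.

96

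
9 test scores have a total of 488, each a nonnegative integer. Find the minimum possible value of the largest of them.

If every one of the 9 were at most 54, the total would be at most 9 × 54 = 486 < 488.
Achievable: 2 of them at 55 and 7 at 54 total 488.

55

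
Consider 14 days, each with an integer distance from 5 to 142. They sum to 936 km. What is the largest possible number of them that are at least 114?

7

Suppose k of them are at least 114. Those contribute at least 114 each and the other 14 − k at least 5 each.
So the total is at least 114k + 5(14 − k) = 70 + 109k. This must be ≤ 936, giving k ≤ 7.
k = 7 is achieved by 7 values at 114 and 7 at 5, total 833; add 103 to one value (staying below 114) to reach 936.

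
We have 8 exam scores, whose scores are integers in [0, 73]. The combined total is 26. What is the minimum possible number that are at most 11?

Each value above 11 is at least 12, contributing at least 12 − 0 = 12 above the floor 0.
The sum exceeds the floor total 0 by 26, so at most ⌊26/12⌋ = 2 exceed 11, and at least 6 are ≤ 11.
Exactly 6 works: 6 values at 0 and 2 at 12 total 24; raise one of the low values by 2 (still ≤ 11) to hit 26.

6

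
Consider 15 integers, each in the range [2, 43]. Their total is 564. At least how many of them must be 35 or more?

If only k of them are at least 35, the other 15 − k are at most 34, so the total is at most k·43 + (15 − k)·34.
This must reach 564, so k·43 + (15 − k)·34 ≥ 564, giving k ≥ 6.
Exactly 6 works: 6 values at 43 and 9 at 34 total 564.

6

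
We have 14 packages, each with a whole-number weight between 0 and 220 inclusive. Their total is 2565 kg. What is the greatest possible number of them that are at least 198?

12

With k values at 198 or above and the rest at least 0, the sum is at least 0 + 198k.
Since the sum is 2565, we need 198k ≤ 2565, i.e. k ≤ 12.
k = 12 is achieved by 12 values at 198 and 2 at 0, total 2376; add 189 to one value (staying below 198) to reach 2565.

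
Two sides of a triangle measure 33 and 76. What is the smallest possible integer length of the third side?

The third side must exceed |33 − 76| = 43.
The smallest integer above 43 is 44.

44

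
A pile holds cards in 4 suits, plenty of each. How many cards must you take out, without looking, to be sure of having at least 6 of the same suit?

21

In the worst case you draw 5 of each of the 4 suits: 4 × 5 = 20.
One more forces 6 of some suit, so 20 + 1 = 21.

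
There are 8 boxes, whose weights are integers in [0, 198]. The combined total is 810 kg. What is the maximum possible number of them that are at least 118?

Suppose k of them are at least 118. Those contribute at least 118 each and the other 8 − k at least 0 each.
So the total is at least 118k + 0(8 − k) = 0 + 118k. This must be ≤ 810, giving k ≤ 6.
k = 6 is achieved by 6 values at 118 and 2 at 0, total 708; add 102 to one value (staying below 118) to reach 810.

6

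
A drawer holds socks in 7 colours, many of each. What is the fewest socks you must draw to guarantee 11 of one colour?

71

In the worst case you draw 10 of each of the 7 colours: 7 × 10 = 70.
One more forces 11 of some colour, so 70 + 1 = 71.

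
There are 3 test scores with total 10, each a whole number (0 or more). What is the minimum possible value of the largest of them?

If every one of the 3 were at most 3, the total would be at most 3 × 3 = 9 < 10.
Achievable: 1 of them at 4 and 2 at 3 total 10.

4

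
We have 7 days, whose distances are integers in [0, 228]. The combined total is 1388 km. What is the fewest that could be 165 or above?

If only k of them are at least 165, the other 7 − k are at most 164, so the total is at most k·228 + (7 − k)·164.
This must reach 1388, so k·228 + (7 − k)·164 ≥ 1388, giving k ≥ 4.
Exactly 4 works: 4 values at 228 and 3 at 164 total 1404; lower one of the high values by 16 (still ≥ 165) to hit 1388.

4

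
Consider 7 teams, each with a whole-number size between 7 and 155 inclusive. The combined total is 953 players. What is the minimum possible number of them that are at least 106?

5

Suppose at most 7 − j of them reach 106; then j values are ≤ 105 and the rest ≤ 155.
The total is then ≤ 105·j + 155·(7 − j) = 1085 − 50j. For this to be ≥ 953 we need j ≤ 2, so at least 7 − 2 = 5 must reach 106.
Exactly 5 works: 5 values at 155 and 2 at 105 total 985; lower one of the high values by 32 (still ≥ 106) to hit 953.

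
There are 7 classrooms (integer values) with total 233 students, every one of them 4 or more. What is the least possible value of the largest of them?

The 7 values sum to 233, so their maximum is at least ⌈233/7⌉ = 34.
Taking 5 copies of 33 and 2 copies of 34 gives exactly 233, so 34 is attained.

34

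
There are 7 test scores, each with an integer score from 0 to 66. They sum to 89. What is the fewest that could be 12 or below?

Let j be the number exceeding 12. Then the total is ≥ 13·j + 0·(7 − j) = 0 + 13j.
So 13j ≤ 89 and j ≤ 6; hence at least 7 − 6 = 1 are ≤ 12.
Exactly 1 works: 1 value at 0 and 6 at 13 total 78; raise one of the low values by 11 (still ≤ 12) to hit 89.

1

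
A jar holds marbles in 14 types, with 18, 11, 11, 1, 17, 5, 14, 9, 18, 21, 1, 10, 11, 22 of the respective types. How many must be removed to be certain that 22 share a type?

169

In the worst case you take as many as possible of each type without reaching 22: 18 + 11 + 11 + 1 + 17 + 5 + 14 + 9 + 18 + 21 + 1 + 10 + 11 + 21 = 168.
The next one must give 22 of some type, so 168 + 1 = 169.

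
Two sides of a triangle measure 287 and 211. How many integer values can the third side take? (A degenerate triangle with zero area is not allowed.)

The triangle inequality gives |287 − 211| < c < 287 + 211, i.e. 76 < c < 498.
So c can be any integer from 77 to 497: 421 values.

421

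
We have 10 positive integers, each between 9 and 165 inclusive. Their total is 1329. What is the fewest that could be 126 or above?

2

Each value short of 126 is at most 125, costing at least 165 − 125 = 40 against the maximum total of 1650.
We can afford to lose at most 1650 − 1329 = 321, so at most ⌊321/40⌋ = 8 fall short, and at least 2 are ≥ 126.
Exactly 2 works: 2 values at 165 and 8 at 125 total 1330; lower one of the high values by 1 (still ≥ 126) to hit 1329.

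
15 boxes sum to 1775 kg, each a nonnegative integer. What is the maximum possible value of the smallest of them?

118

The 15 values sum to 1775, so their minimum is at most ⌊1775/15⌋ = 118.
Achievable: 10 of them at 118 and 5 at 119 total 1775.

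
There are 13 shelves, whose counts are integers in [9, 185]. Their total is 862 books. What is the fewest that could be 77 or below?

If only k of them are at most 77, the other 13 − k are at least 78, so the total is at least (13 − k)·78 + k·9.
This is ≤ 862, so (13 − k)·78 + 9k ≤ 862, which gives k ≥ 3.
Exactly 3 works: 3 values at 9 and 10 at 78 total 807; raise one of the low values by 55 (still ≤ 77) to hit 862.

3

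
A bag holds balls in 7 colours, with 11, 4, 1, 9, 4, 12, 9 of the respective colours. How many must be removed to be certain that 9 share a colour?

42

In the worst case you take as many as possible of each colour without reaching 9: 8 + 4 + 1 + 8 + 4 + 8 + 8 = 41.
The next one must give 9 of some colour, so 41 + 1 = 42.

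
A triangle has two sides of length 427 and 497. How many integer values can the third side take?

853

The triangle inequality gives |427 − 497| < c < 427 + 497, i.e. 70 < c < 924.
So c can be any integer from 71 to 923: 853 values.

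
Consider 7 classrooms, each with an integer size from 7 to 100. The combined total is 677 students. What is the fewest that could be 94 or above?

4

If only k of them are at least 94, the other 7 − k are at most 93, so the total is at most k·100 + (7 − k)·93.
This must reach 677, so k·100 + (7 − k)·93 ≥ 677, giving k ≥ 4.
Exactly 4 works: 4 values at 100 and 3 at 93 total 679; lower one of the high values by 2 (still ≥ 94) to hit 677.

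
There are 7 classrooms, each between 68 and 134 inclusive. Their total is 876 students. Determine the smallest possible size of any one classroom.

72

To make one classroom as small as possible, make the other 6 as large as possible.
The other 6 contribute at most 6 × 134 = 804, leaving at least 876 − 804 = 72.
Since 72 ≥ 68, this is achievable: one at 72 and 6 at 134.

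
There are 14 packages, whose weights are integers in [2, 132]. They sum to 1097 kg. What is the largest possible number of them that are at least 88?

12

If k of the values are ≥ 88, the total is ≥ 88k + 2(14 − k).
Setting 88k + 2(14 − k) ≤ 1097 gives 86k ≤ 1069, so k ≤ 12.
k = 12 is achieved by 12 values at 88 and 2 at 2, total 1060; add 37 to one value (staying below 88) to reach 1097.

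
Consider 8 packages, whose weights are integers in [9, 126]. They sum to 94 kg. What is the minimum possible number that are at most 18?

Each value above 18 is at least 19, contributing at least 19 − 9 = 10 above the floor 9.
The sum exceeds the floor total 72 by 22, so at most ⌊22/10⌋ = 2 exceed 18, and at least 6 are ≤ 18.
Exactly 6 works: 6 values at 9 and 2 at 19 total 92; raise one of the low values by 2 (still ≤ 18) to hit 94.

6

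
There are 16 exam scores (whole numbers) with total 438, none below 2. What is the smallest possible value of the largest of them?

28

Some value must be at least ⌈438/16⌉ = 28, since 16 × 27 = 432 < 438.
Taking 10 copies of 27 and 6 copies of 28 gives exactly 438, so 28 is attained.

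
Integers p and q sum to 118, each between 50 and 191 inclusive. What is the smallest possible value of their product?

3400

For a fixed sum, pq is smallest when p and q are as far apart as possible.
The extreme feasible split is p = 50, q = 68, giving pq = 3400.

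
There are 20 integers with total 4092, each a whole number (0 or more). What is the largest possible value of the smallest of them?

The average is 4092/20 < 205, so some value is ≤ 204.
Equality holds with 8 values of 204 and 12 values of 205.

204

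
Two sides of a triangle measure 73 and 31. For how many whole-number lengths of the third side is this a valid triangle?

61

The triangle inequality gives |73 − 31| < c < 73 + 31, i.e. 42 < c < 104.
So c can be any integer from 43 to 103: 61 values.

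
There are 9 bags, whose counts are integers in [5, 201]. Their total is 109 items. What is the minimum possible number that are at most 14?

If only k of them are at most 14, the other 9 − k are at least 15, so the total is at least (9 − k)·15 + k·5.
This is ≤ 109, so (9 − k)·15 + 5k ≤ 109, which gives k ≥ 3.
Exactly 3 works: 3 values at 5 and 6 at 15 total 105; raise one of the low values by 4 (still ≤ 14) to hit 109.

3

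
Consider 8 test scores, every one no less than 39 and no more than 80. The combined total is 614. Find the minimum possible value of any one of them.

To make one score as small as possible, make the other 7 as large as possible.
The other 7 contribute at most 7 × 80 = 560, leaving at least 614 − 560 = 54.
Since 54 ≥ 39, this is achievable: one at 54 and 7 at 80.

54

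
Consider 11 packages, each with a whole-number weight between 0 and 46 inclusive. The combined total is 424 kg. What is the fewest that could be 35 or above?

Suppose at most 11 − j of them reach 35; then j values are ≤ 34 and the rest ≤ 46.
The total is then ≤ 34·j + 46·(11 − j) = 506 − 12j. For this to be ≥ 424 we need j ≤ 6, so at least 11 − 6 = 5 must reach 35.
Exactly 5 works: 5 values at 46 and 6 at 34 total 434; lower one of the high values by 10 (still ≥ 35) to hit 424.

5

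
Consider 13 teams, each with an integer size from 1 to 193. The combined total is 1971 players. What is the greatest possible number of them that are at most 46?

Suppose k of them are at most 46. Those contribute at most 46 each and the rest at most 193 each.
So the total is at most 46k + 193(13 − k) = 2509 − 147k. This must still be ≥ 1971, so k ≤ 3.
k = 3 is achieved by 3 values at 46 and 10 at 193, total 2068; lower one of the 193's by 97 (still > 46) to reach 1971.

3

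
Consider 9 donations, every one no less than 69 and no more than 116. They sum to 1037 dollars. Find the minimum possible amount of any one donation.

109

Minimizing one value means maximizing the remaining 8.
The other 8 contribute at most 8 × 116 = 928, leaving at least 1037 − 928 = 109.
Since 109 ≥ 69, this is achievable: one at 109 and 8 at 116.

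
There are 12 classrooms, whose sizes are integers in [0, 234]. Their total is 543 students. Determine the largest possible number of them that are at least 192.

With k values at 192 or above and the rest at least 0, the sum is at least 0 + 192k.
Since the sum is 543, we need 192k ≤ 543, i.e. k ≤ 2.
k = 2 is achieved by 2 values at 192 and 10 at 0, total 384; add 159 to one value (staying below 192) to reach 543.

2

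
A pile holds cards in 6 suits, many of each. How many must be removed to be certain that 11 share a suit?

You could draw 10 of every suit without reaching 11 of any — 60 in all.
One more forces 11 of some suit, so 60 + 1 = 61.

61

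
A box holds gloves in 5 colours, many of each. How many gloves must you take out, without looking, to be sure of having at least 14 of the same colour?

In the worst case you draw 13 of each of the 5 colours: 5 × 13 = 65.
One more forces 14 of some colour, so 65 + 1 = 66.

66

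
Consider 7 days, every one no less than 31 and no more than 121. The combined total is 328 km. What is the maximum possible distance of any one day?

To make one day as large as possible, make the other 6 as small as possible.
The other 6 contribute at least 6 × 31 = 186, leaving at most 328 − 186 = 142.
But each day is capped at 121, so the maximum is 121.
Achievable: one at 121 and the other 6 totalling 207, which fits since 6 × 31 ≤ 207 ≤ 6 × 121.

121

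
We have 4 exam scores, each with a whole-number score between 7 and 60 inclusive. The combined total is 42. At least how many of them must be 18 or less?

Each value above 18 is at least 19, contributing at least 19 − 7 = 12 above the floor 7.
The sum exceeds the floor total 28 by 14, so at most ⌊14/12⌋ = 1 exceed 18, and at least 3 are ≤ 18.
Exactly 3 works: 3 values at 7 and 1 at 19 total 40; raise one of the low values by 2 (still ≤ 18) to hit 42.

3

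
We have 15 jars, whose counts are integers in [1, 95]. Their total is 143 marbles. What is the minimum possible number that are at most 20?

Let j be the number exceeding 20. Then the total is ≥ 21·j + 1·(15 − j) = 15 + 20j.
So 20j ≤ 128 and j ≤ 6; hence at least 15 − 6 = 9 are ≤ 20.
Exactly 9 works: 9 values at 1 and 6 at 21 total 135; raise one of the low values by 8 (still ≤ 20) to hit 143.

9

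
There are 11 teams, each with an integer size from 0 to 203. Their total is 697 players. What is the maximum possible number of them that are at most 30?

8

Each value at 30 or below falls at least 203 − 30 = 173 short of the ceiling 203.
The ceiling total is 11 × 203 = 2233, and we need 697, so at most ⌊(2233 − 697)/173⌋ = 8 can be that low.
k = 8 is achieved by 8 values at 30 and 3 at 203, total 849; lower one of the 203's by 152 (still > 30) to reach 697.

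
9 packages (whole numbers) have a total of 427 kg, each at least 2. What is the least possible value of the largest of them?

48

If every one of the 9 were at most 47, the total would be at most 9 × 47 = 423 < 427.
Taking 5 copies of 47 and 4 copies of 48 gives exactly 427, so 48 is attained.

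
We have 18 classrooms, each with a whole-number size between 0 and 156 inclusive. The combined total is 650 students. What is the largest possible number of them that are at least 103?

Suppose k of them are at least 103. Those contribute at least 103 each and the other 18 − k at least 0 each.
So the total is at least 103k + 0(18 − k) = 0 + 103k. This must be ≤ 650, giving k ≤ 6.
k = 6 is achieved by 6 values at 103 and 12 at 0, total 618; add 32 to one value (staying below 103) to reach 650.

6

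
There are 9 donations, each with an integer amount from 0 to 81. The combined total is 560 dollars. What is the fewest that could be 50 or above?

Suppose at most 9 − j of them reach 50; then j values are ≤ 49 and the rest ≤ 81.
The total is then ≤ 49·j + 81·(9 − j) = 729 − 32j. For this to be ≥ 560 we need j ≤ 5, so at least 9 − 5 = 4 must reach 50.
Exactly 4 works: 4 values at 81 and 5 at 49 total 569; lower one of the high values by 9 (still ≥ 50) to hit 560.

4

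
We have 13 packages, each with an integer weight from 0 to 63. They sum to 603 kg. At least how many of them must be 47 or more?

Suppose at most 13 − j of them reach 47; then j values are ≤ 46 and the rest ≤ 63.
The total is then ≤ 46·j + 63·(13 − j) = 819 − 17j. For this to be ≥ 603 we need j ≤ 12, so at least 13 − 12 = 1 must reach 47.
Exactly 1 works: 1 value at 63 and 12 at 46 total 615; lower one of the high values by 12 (still ≥ 47) to hit 603.

1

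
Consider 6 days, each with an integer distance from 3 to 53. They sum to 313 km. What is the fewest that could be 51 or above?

5

If only k of them are at least 51, the other 6 − k are at most 50, so the total is at most k·53 + (6 − k)·50.
This must reach 313, so k·53 + (6 − k)·50 ≥ 313, giving k ≥ 5.
Exactly 5 works: 5 values at 53 and 1 at 50 total 315; lower one of the high values by 2 (still ≥ 51) to hit 313.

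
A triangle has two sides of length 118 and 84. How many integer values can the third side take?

The triangle inequality gives |118 − 84| < c < 118 + 84, i.e. 34 < c < 202.
So c can be any integer from 35 to 201: 167 values.

167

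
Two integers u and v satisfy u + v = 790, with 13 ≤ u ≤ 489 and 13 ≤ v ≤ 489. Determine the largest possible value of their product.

156025

With u + v fixed, uv peaks when the two are closest together.
Taking u = 395 and v = 395 (both in [13, 489]) gives uv = 156025.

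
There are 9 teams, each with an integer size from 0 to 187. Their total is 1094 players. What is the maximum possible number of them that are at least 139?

Suppose k of them are at least 139. Those contribute at least 139 each and the other 9 − k at least 0 each.
So the total is at least 139k + 0(9 − k) = 0 + 139k. This must be ≤ 1094, giving k ≤ 7.
k = 7 is achieved by 7 values at 139 and 2 at 0, total 973; add 121 to one value (staying below 139) to reach 1094.

7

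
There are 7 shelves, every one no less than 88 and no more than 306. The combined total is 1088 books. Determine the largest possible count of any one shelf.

To make one shelf as large as possible, make the other 6 as small as possible.
The other 6 contribute at least 6 × 88 = 528, leaving at most 1088 − 528 = 560.
But each shelf is capped at 306, so the maximum is 306.
Achievable: one at 306 and the other 6 totalling 782, which fits since 6 × 88 ≤ 782 ≤ 6 × 306.

306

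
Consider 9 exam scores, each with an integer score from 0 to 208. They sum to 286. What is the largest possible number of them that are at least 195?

If k of the values are ≥ 195, the total is ≥ 195k + 0(9 − k).
Setting 195k + 0(9 − k) ≤ 286 gives 195k ≤ 286, so k ≤ 1.
k = 1 is achieved by 1 value at 195 and 8 at 0, total 195; add 91 to one value (staying below 195) to reach 286.

1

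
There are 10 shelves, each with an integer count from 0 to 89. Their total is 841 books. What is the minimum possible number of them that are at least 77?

Suppose at most 10 − j of them reach 77; then j values are ≤ 76 and the rest ≤ 89.
The total is then ≤ 76·j + 89·(10 − j) = 890 − 13j. For this to be ≥ 841 we need j ≤ 3, so at least 10 − 3 = 7 must reach 77.
Exactly 7 works: 7 values at 89 and 3 at 76 total 851; lower one of the high values by 10 (still ≥ 77) to hit 841.

7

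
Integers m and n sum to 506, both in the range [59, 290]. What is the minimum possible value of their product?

62640

mn = m(506 − m) is concave in m, so over [216, 290] it is minimized at an endpoint.
At the endpoint m = 216, n = 506 − 216 = 290, so mn = 216 × 290 = 62640.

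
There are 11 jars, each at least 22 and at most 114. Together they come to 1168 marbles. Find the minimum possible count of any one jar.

28

Minimizing one value means maximizing the remaining 10.
The other 10 contribute at most 10 × 114 = 1140, leaving at least 1168 − 1140 = 28.
Since 28 ≥ 22, this is achievable: one at 28 and 10 at 114.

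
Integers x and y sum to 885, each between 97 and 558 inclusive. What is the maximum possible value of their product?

xy = x(885 − x) is maximized when x is as near 885/2 as the bounds allow.
Taking x = 442 and y = 443 (both in [97, 558]) gives xy = 195806.

195806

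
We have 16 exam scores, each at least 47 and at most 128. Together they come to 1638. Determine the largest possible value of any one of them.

Maximizing one value means minimizing the remaining 15.
The other 15 contribute at least 15 × 47 = 705, leaving at most 1638 − 705 = 933.
But each score is capped at 128, so the maximum is 128.
Achievable: one at 128 and the other 15 totalling 1510, which fits since 15 × 47 ≤ 1510 ≤ 15 × 128.

128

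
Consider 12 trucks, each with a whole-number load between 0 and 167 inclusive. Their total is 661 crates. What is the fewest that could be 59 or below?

Each value above 59 is at least 60, contributing at least 60 − 0 = 60 above the floor 0.
The sum exceeds the floor total 0 by 661, so at most ⌊661/60⌋ = 11 exceed 59, and at least 1 are ≤ 59.
Exactly 1 works: 1 value at 0 and 11 at 60 total 660; raise one of the low values by 1 (still ≤ 59) to hit 661.

1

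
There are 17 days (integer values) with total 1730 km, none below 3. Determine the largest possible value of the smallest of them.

101

If every one of the 17 were at least 102, the total would be at least 17 × 102 = 1734 > 1730.
Achievable: 4 of them at 101 and 13 at 102 total 1730.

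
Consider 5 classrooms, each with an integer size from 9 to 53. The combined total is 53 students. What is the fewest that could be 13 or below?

Each value above 13 is at least 14, contributing at least 14 − 9 = 5 above the floor 9.
The sum exceeds the floor total 45 by 8, so at most ⌊8/5⌋ = 1 exceed 13, and at least 4 are ≤ 13.
Exactly 4 works: 4 values at 9 and 1 at 14 total 50; raise one of the low values by 3 (still ≤ 13) to hit 53.

4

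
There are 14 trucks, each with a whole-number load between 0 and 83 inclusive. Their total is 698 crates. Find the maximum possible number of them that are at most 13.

6

Each value at 13 or below falls at least 83 − 13 = 70 short of the ceiling 83.
The ceiling total is 14 × 83 = 1162, and we need 698, so at most ⌊(1162 − 698)/70⌋ = 6 can be that low.
k = 6 is achieved by 6 values at 13 and 8 at 83, total 742; lower one of the 83's by 44 (still > 13) to reach 698.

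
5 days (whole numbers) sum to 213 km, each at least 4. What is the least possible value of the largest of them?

43

The 5 values sum to 213, so their maximum is at least ⌈213/5⌉ = 43.
Achievable: 3 of them at 43 and 2 at 42 total 213.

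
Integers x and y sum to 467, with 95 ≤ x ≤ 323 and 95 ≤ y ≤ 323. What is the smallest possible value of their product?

46512

For a fixed sum, xy is smallest when x and y are as far apart as possible.
The extreme feasible split is x = 144, y = 323, giving xy = 46512.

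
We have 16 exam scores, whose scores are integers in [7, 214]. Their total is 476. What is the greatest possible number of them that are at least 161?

If k of the values are ≥ 161, the total is ≥ 161k + 7(16 − k).
Setting 161k + 7(16 − k) ≤ 476 gives 154k ≤ 364, so k ≤ 2.
k = 2 is achieved by 2 values at 161 and 14 at 7, total 420; add 56 to one value (staying below 161) to reach 476.

2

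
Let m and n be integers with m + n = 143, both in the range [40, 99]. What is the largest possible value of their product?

5112

With m + n fixed, mn peaks when the two are closest together.
Taking m = 71 and n = 72 (both in [40, 99]) gives mn = 5112.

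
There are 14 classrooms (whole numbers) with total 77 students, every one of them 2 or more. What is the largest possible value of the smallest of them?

5

The average is 77/14 < 6, so some value is ≤ 5.
Taking 7 copies of 5 and 7 copies of 6 gives exactly 77, so 5 is attained.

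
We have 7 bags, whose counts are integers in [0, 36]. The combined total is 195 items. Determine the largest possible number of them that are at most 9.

Suppose k of them are at most 9. Those contribute at most 9 each and the rest at most 36 each.
So the total is at most 9k + 36(7 − k) = 252 − 27k. This must still be ≥ 195, so k ≤ 2.
k = 2 is achieved by 2 values at 9 and 5 at 36, total 198; lower one of the 36's by 3 (still > 9) to reach 195.

2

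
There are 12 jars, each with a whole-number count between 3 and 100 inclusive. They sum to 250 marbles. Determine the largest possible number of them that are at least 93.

If k of the values are ≥ 93, the total is ≥ 93k + 3(12 − k).
Setting 93k + 3(12 − k) ≤ 250 gives 90k ≤ 214, so k ≤ 2.
k = 2 is achieved by 2 values at 93 and 10 at 3, total 216; add 34 to one value (staying below 93) to reach 250.

2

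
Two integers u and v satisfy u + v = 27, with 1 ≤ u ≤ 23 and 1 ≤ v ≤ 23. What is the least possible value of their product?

92

Since u + v is fixed, pushing one of them to its bound minimizes the product.
The extreme feasible split is u = 4, v = 23, giving uv = 92.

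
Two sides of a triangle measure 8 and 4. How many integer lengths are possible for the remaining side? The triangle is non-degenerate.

7

The triangle inequality gives |8 − 4| < c < 8 + 4, i.e. 4 < c < 12.
So c can be any integer from 5 to 11: 7 values.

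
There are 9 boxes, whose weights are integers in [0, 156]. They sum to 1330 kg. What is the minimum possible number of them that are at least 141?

Suppose at most 9 − j of them reach 141; then j values are ≤ 140 and the rest ≤ 156.
The total is then ≤ 140·j + 156·(9 − j) = 1404 − 16j. For this to be ≥ 1330 we need j ≤ 4, so at least 9 − 4 = 5 must reach 141.
Exactly 5 works: 5 values at 156 and 4 at 140 total 1340; lower one of the high values by 10 (still ≥ 141) to hit 1330.

5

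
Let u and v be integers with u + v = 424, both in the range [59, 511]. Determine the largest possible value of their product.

For a fixed sum, the product uv is largest when u and v are as close as possible.
Taking u = 212 and v = 212 (both in [59, 511]) gives uv = 44944.

44944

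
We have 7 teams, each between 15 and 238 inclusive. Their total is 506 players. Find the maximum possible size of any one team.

To make one team as large as possible, make the other 6 as small as possible.
The other 6 contribute at least 6 × 15 = 90, leaving at most 506 − 90 = 416.
But each team is capped at 238, so the maximum is 238.
Achievable: one at 238 and the other 6 totalling 268, which fits since 6 × 15 ≤ 268 ≤ 6 × 238.

238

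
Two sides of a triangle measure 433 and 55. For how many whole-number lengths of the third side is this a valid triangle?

The triangle inequality gives |433 − 55| < c < 433 + 55, i.e. 378 < c < 488.
So c can be any integer from 379 to 487: 109 values.

109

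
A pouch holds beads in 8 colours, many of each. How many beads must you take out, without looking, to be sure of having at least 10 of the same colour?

You could draw 9 of every colour without reaching 10 of any — 72 in all.
One more forces 10 of some colour, so 72 + 1 = 73.

73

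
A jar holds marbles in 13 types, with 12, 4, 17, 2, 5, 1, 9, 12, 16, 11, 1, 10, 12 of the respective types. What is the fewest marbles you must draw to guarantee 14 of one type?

In the worst case you take as many as possible of each type without reaching 14: 12 + 4 + 13 + 2 + 5 + 1 + 9 + 12 + 13 + 11 + 1 + 10 + 12 = 105.
The next one must give 14 of some type, so 105 + 1 = 106.

106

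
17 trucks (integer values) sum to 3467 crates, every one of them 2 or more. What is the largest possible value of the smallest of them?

The average is 3467/17 < 204, so some value is ≤ 203.
Equality holds with 1 value of 203 and 16 values of 204.

203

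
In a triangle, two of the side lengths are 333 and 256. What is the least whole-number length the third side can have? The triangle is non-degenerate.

The third side must exceed |333 − 256| = 77.
The smallest integer above 77 is 78.

78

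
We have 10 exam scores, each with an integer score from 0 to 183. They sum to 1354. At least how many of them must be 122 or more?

Suppose at most 10 − j of them reach 122; then j values are ≤ 121 and the rest ≤ 183.
The total is then ≤ 121·j + 183·(10 − j) = 1830 − 62j. For this to be ≥ 1354 we need j ≤ 7, so at least 10 − 7 = 3 must reach 122.
Exactly 3 works: 3 values at 183 and 7 at 121 total 1396; lower one of the high values by 42 (still ≥ 122) to hit 1354.

3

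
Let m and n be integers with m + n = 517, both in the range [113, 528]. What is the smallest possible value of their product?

45652

For a fixed sum, mn is smallest when m and n are as far apart as possible.
At the endpoint m = 113, n = 517 − 113 = 404, so mn = 113 × 404 = 45652.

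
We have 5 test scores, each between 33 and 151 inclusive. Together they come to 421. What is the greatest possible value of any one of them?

151

Maximizing one value means minimizing the remaining 4.
The other 4 contribute at least 4 × 33 = 132, leaving at most 421 − 132 = 289.
But each score is capped at 151, so the maximum is 151.
Achievable: one at 151 and the other 4 totalling 270, which fits since 4 × 33 ≤ 270 ≤ 4 × 151.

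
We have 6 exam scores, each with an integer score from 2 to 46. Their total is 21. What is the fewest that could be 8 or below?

5

If only k of them are at most 8, the other 6 − k are at least 9, so the total is at least (6 − k)·9 + k·2.
This is ≤ 21, so (6 − k)·9 + 2k ≤ 21, which gives k ≥ 5.
Exactly 5 works: 5 values at 2 and 1 at 9 total 19; raise one of the low values by 2 (still ≤ 8) to hit 21.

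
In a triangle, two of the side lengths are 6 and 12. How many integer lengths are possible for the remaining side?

The triangle inequality gives |6 − 12| < c < 6 + 12, i.e. 6 < c < 18.
So c can be any integer from 7 to 17: 11 values.

11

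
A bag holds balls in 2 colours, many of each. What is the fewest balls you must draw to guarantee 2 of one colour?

3

You could draw 1 of every colour without reaching 2 of any — 2 in all.
One more forces 2 of some colour, so 2 + 1 = 3.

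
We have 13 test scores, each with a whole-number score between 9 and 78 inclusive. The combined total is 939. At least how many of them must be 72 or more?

Suppose at most 13 − j of them reach 72; then j values are ≤ 71 and the rest ≤ 78.
The total is then ≤ 71·j + 78·(13 − j) = 1014 − 7j. For this to be ≥ 939 we need j ≤ 10, so at least 13 − 10 = 3 must reach 72.
Exactly 3 works: 3 values at 78 and 10 at 71 total 944; lower one of the high values by 5 (still ≥ 72) to hit 939.

3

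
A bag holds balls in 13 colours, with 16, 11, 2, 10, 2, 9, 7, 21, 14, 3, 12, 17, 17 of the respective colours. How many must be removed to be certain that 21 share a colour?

In the worst case you take as many as possible of each colour without reaching 21: 16 + 11 + 2 + 10 + 2 + 9 + 7 + 20 + 14 + 3 + 12 + 17 + 17 = 140.
The next one must give 21 of some colour, so 140 + 1 = 141.

141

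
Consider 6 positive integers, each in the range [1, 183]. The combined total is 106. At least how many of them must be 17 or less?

If only k of them are at most 17, the other 6 − k are at least 18, so the total is at least (6 − k)·18 + k·1.
This is ≤ 106, so (6 − k)·18 + 1k ≤ 106, which gives k ≥ 1.
Exactly 1 works: 1 value at 1 and 5 at 18 total 91; raise one of the low values by 15 (still ≤ 17) to hit 106.

1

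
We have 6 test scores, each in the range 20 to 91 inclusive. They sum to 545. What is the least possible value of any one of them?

90

To make one score as small as possible, make the other 5 as large as possible.
The other 5 contribute at most 5 × 91 = 455, leaving at least 545 − 455 = 90.
Since 90 ≥ 20, this is achievable: one at 90 and 5 at 91.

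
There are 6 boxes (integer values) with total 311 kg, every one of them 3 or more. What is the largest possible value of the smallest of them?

The average is 311/6 < 52, so some value is ≤ 51.
Taking 1 copy of 51 and 5 copies of 52 gives exactly 311, so 51 is attained.

51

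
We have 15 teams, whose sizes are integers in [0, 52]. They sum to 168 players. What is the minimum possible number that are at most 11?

Let j be the number exceeding 11. Then the total is ≥ 12·j + 0·(15 − j) = 0 + 12j.
So 12j ≤ 168 and j ≤ 14; hence at least 15 − 14 = 1 are ≤ 11.
Exactly 1 works: 1 value at 0 and 14 at 12 total 168.

1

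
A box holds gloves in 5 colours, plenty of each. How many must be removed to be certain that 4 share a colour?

16

You could draw 3 of every colour without reaching 4 of any — 15 in all.
One more forces 4 of some colour, so 15 + 1 = 16.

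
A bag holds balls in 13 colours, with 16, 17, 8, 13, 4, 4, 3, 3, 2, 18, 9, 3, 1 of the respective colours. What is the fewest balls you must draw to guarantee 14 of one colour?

90

In the worst case you take as many as possible of each colour without reaching 14: 13 + 13 + 8 + 13 + 4 + 4 + 3 + 3 + 2 + 13 + 9 + 3 + 1 = 89.
The next one must give 14 of some colour, so 89 + 1 = 90.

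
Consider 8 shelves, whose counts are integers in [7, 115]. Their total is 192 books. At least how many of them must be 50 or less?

5

Each value above 50 is at least 51, contributing at least 51 − 7 = 44 above the floor 7.
The sum exceeds the floor total 56 by 136, so at most ⌊136/44⌋ = 3 exceed 50, and at least 5 are ≤ 50.
Exactly 5 works: 5 values at 7 and 3 at 51 total 188; raise one of the low values by 4 (still ≤ 50) to hit 192.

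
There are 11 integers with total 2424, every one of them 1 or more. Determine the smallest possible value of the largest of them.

The 11 values sum to 2424, so their maximum is at least ⌈2424/11⌉ = 221.
Equality holds with 4 values of 221 and 7 values of 220.

221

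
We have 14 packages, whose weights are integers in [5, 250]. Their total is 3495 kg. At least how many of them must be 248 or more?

Suppose at most 14 − j of them reach 248; then j values are ≤ 247 and the rest ≤ 250.
The total is then ≤ 247·j + 250·(14 − j) = 3500 − 3j. For this to be ≥ 3495 we need j ≤ 1, so at least 14 − 1 = 13 must reach 248.
Exactly 13 works: 13 values at 250 and 1 at 247 total 3497; lower one of the high values by 2 (still ≥ 248) to hit 3495.

13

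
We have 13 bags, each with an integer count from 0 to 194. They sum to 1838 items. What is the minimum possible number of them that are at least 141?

1

Suppose at most 13 − j of them reach 141; then j values are ≤ 140 and the rest ≤ 194.
The total is then ≤ 140·j + 194·(13 − j) = 2522 − 54j. For this to be ≥ 1838 we need j ≤ 12, so at least 13 − 12 = 1 must reach 141.
Exactly 1 works: 1 value at 194 and 12 at 140 total 1874; lower one of the high values by 36 (still ≥ 141) to hit 1838.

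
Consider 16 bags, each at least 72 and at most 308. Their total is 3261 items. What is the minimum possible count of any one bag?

72

To make one bag as small as possible, make the other 15 as large as possible.
The other 15 can take up 15 × 308 = 4620 ≥ 3261 − 72, so one bag can sit at its floor of 72.
Achievable: one at 72 and the other 15 totalling 3189, which fits since 15 × 72 ≤ 3189 ≤ 15 × 308.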